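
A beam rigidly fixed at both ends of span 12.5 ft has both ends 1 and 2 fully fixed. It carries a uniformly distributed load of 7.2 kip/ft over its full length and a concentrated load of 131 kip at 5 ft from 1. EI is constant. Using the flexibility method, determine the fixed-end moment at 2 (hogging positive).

Release both end moments; the primary structure is a simply-supported span 12 with redundants M_1 and M_2.
End rotations of the released simple span under the applied load (×1/EI):
  at 1: UDL 7.2: wL³/(24EI) = 585.9/EI
  at 2: UDL 7.2: wL³/(24EI) = 585.9/EI
  at 1: point load 131 at a = 5: Pab(L + b)/(6LEI) = 1310/EI
  at 2: point load 131 at a = 5: Pab(L + a)/(6LEI) = 1146/EI
  θ_10 = 1896/EI,  θ_20 = 1732/EI
Flexibility coefficients: a unit moment at one end gives L/(3EI) there and L/(6EI) at the far end, so f₁₁ = f₂₂ = 4.167/EI and f₁₂ = f₂₁ = 2.083/EI.
Compatibility — zero rotation at each built-in end:
  4.167 M_1 + 2.083 M_2 = 1896
  2.083 M_1 + 4.167 M_2 = 1732
Solving the pair gives M_1 = 329.6 kip·ft and M_2 = 250.9 kip·ft (hogging).

M_2 = 250.9 kip·ft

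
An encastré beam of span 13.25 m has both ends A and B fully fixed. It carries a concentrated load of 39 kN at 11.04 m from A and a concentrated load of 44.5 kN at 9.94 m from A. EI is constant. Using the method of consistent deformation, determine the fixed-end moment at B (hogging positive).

M_B = 142.7 kN·m

Release both end moments; the primary structure is a simply-supported span AB with redundants M_A and M_B.
Simple-span end rotations at A and B under the given loads:
  at A: point load 39 at a = 11.04: Pab(L + b)/(6LEI) = 185/EI
  at B: point load 39 at a = 11.04: Pab(L + a)/(6LEI) = 290.7/EI
  at A: point load 44.5 at a = 9.94: Pab(L + b)/(6LEI) = 305/EI
  at B: point load 44.5 at a = 9.94: Pab(L + a)/(6LEI) = 427.1/EI
  θ_A0 = 490/EI,  θ_B0 = 717.8/EI
Flexibility coefficients: a unit moment at one end gives L/(3EI) there and L/(6EI) at the far end, so f₁₁ = f₂₂ = 4.417/EI and f₁₂ = f₂₁ = 2.208/EI.
Compatibility — zero rotation at each built-in end:
  4.417 M_A + 2.208 M_B = 490
  2.208 M_A + 4.417 M_B = 717.8
Solving the pair gives M_A = 39.58 kN·m and M_B = 142.7 kN·m (hogging).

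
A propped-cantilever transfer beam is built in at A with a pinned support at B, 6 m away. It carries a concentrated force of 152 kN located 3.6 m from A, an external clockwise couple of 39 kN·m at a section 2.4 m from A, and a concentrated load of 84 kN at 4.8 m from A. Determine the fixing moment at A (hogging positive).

Choose R_B as the redundant. The primary structure is the cantilever fixed at A.
Deflection at B on the released cantilever, summing each load's contribution:
  point load 152 at a = 3.6: Pa²(3L − a)/(6EI) = 4728/EI
  clockwise couple 39 at a = 2.4: M₀a(2L − a)/(2EI) = 449.3/EI
  point load 84 at a = 4.8: Pa²(3L − a)/(6EI) = 4258/EI
  δ_0 = 9435/EI
Tip deflection under a unit load at B: L³/(3EI) = 72/EI.
The prop prevents deflection at B: R_B = δ_0/δ_{BB} = 9435/72 = 131 kN.
Moment equilibrium about A: M_A = Σ(load moments about A) − R_B·L = 989.4 − 131×6 = 203.2 kN·m.

M_A = 203.2 kN·m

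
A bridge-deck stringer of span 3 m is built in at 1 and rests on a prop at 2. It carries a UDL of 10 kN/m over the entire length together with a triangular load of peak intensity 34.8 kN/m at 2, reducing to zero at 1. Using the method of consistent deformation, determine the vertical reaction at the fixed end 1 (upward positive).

R_1 = 42.24 kN

Take the reaction at 2 as the redundant and release it; the primary structure is a cantilever fixed at 1.
Primary-structure tip deflection at 2 by superposition:
  UDL 10: wL⁴/(8EI) = 101.2/EI
  triangular load, peak 34.8 at the free end: 11w₀L⁴/(120EI) = 258.4/EI
  δ_0 = 359.6/EI
Flexibility coefficient — unit upward force at 2: δ_{22} = L³/(3EI) = 9/EI.
Compatibility at 2: δ_0 − R_2·δ_{22} = 0, so R_2 = 359.6/9 = 39.96 kN.
Vertical equilibrium: R_1 = ΣP − R_2 = 82.2 − 39.96 = 42.24 kN.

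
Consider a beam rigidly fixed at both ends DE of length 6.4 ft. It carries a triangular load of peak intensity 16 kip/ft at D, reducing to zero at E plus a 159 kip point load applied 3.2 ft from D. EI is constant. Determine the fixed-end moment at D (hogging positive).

M_D = 160 kip·ft

Release both end moments; the primary structure is a simply-supported span DE with redundants M_D and M_E.
On the primary (simply-supported) span, the end slopes from the loading are:
  at D: triangular load, peak 16: w₀L³/(45EI) = 93.21/EI
  at E: triangular load, peak 16: 7w₀L³/(360EI) = 81.56/EI
  at D: point load 159 at a = 3.2: Pab(L + b)/(6LEI) = 407/EI
  at E: point load 159 at a = 3.2: Pab(L + a)/(6LEI) = 407/EI
  θ_D0 = 500.2/EI,  θ_E0 = 488.6/EI
Flexibility coefficients: a unit moment at one end gives L/(3EI) there and L/(6EI) at the far end, so f₁₁ = f₂₂ = 2.133/EI and f₁₂ = f₂₁ = 1.067/EI.
Compatibility — zero rotation at each built-in end:
  2.133 M_D + 1.067 M_E = 500.2
  1.067 M_D + 2.133 M_E = 488.6
Solving the pair gives M_D = 160 kip·ft and M_E = 149 kip·ft (hogging).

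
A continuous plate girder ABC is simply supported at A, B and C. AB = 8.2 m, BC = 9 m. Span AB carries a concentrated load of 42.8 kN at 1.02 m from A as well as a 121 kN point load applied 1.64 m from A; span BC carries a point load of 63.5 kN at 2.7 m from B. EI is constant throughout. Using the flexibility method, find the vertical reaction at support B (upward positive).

R_B = 99.39 kN

Insert a hinge at B; M_B is the redundant, and each span becomes simply supported.
Rotations at B on the released spans (each span's end-slope, ×1/EI):
  span AB: point load 42.8 at a = 1.02: Pab(L + a)/(6LEI) = 58.74/EI
  span AB: point load 121 at a = 1.64: Pab(L + a)/(6LEI) = 260.4/EI
  span BC: point load 63.5 at a = 2.7: Pab(L + b)/(6LEI) = 306/EI
  relative rotation θ_0 = (319.1 + 306)/EI = 625.1/EI
A unit hogging moment at B produces rotation L₁/(3EI) + L₂/(3EI) = 5.733/EI.
Compatibility: M_B·(L₁+L₂)/(3EI) = θ_0, giving M_B = 109 kN·m (hogging).
Span AB, ΣM about A with M_B applied at B: R_B^{AB}·8.2 = 242.1 + 109, so R_B^{AB} = 42.82 kN and R_A = 163.8 − 42.82 = 121 kN.
Span BC, ΣM about C: R_B^{BC}·9 = 400.1 + 109, so R_B^{BC} = 56.56 kN and R_C = 63.5 − 56.56 = 6.935 kN.
R_B = 42.82 + 56.56 = 99.39 kN.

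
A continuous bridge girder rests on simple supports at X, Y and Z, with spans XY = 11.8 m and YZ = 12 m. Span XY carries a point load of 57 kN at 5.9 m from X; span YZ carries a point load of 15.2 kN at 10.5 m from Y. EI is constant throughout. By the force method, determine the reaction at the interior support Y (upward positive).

Release continuity at Y by inserting a hinge; the redundant is the internal moment M_Y. The primary structure is two simply-supported spans XY and YZ.
Discontinuity in slope at Y on the released structure — sum the simple-span end rotations:
  span XY: point load 57 at a = 5.9: Pab(L + a)/(6LEI) = 496/EI
  span YZ: point load 15.2 at a = 10.5: Pab(L + b)/(6LEI) = 44.89/EI
  relative rotation θ_0 = (496 + 44.89)/EI = 540.9/EI
A unit hogging moment at Y produces rotation L₁/(3EI) + L₂/(3EI) = 7.933/EI.
Slope continuity at Y: θ_0 = M_Y·7.933/EI, so M_Y = 540.9/7.933 = 68.18 kN·m (hogging).
Span XY, ΣM about X with M_Y applied at Y: R_Y^{XY}·11.8 = 336.3 + 68.18, so R_Y^{XY} = 34.28 kN and R_X = 57 − 34.28 = 22.72 kN.
Span YZ, ΣM about Z: R_Y^{YZ}·12 = 22.8 + 68.18, so R_Y^{YZ} = 7.582 kN and R_Z = 15.2 − 7.582 = 7.618 kN.
R_Y = 34.28 + 7.582 = 41.86 kN.

R_Y = 41.86 kN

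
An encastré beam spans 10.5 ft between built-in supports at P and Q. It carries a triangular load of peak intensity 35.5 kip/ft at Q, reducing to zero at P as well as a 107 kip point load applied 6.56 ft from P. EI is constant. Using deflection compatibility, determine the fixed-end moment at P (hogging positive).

Release both end moments; the primary structure is a simply-supported span PQ with redundants M_P and M_Q.
End rotations of the released simple span under the applied load (×1/EI):
  at P: triangular load, peak 35.5: 7w₀L³/(360EI) = 799.1/EI
  at Q: triangular load, peak 35.5: w₀L³/(45EI) = 913.2/EI
  at P: point load 107 at a = 6.56: Pab(L + b)/(6LEI) = 633.9/EI
  at Q: point load 107 at a = 6.56: Pab(L + a)/(6LEI) = 748.9/EI
  θ_P0 = 1433/EI,  θ_Q0 = 1662/EI
Flexibility coefficients: a unit moment at one end gives L/(3EI) there and L/(6EI) at the far end, so f₁₁ = f₂₂ = 3.5/EI and f₁₂ = f₂₁ = 1.75/EI.
Compatibility — zero rotation at each built-in end:
  3.5 M_P + 1.75 M_Q = 1433
  1.75 M_P + 3.5 M_Q = 1662
Solving the pair gives M_P = 229.3 kip·ft and M_Q = 360.2 kip·ft (hogging).

M_P = 229.3 kip·ft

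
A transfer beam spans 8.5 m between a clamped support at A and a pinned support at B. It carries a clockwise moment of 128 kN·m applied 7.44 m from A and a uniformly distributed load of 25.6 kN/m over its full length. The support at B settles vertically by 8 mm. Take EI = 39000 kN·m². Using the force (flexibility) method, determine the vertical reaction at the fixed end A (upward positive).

Remove the prop at B; the released (primary) structure is a cantilever built in at A.
Deflection at B on the released cantilever, summing each load's contribution:
  clockwise couple 128 at a = 7.44: M₀a(2L − a)/(2EI) = 4552/EI
  UDL 25.6: wL⁴/(8EI) = 16704/EI
  δ_0 = 21256/EI
Tip deflection under a unit load at B: L³/(3EI) = 204.7/EI.
With EI = 39000 kN·m²: δ_0 = 0.54503 m and δ_{BB} = 0.005249 m/kN.
Compatibility — the beam at B must follow the support down by 0.008 m: δ_0 − R_B·δ_{BB} = 0.008, so R_B = (0.54503 − 0.008)/0.005249 = 102.3 kN.
Vertical equilibrium: R_A = ΣP − R_B = 217.6 − 102.3 = 115.3 kN.

R_A = 115.3 kN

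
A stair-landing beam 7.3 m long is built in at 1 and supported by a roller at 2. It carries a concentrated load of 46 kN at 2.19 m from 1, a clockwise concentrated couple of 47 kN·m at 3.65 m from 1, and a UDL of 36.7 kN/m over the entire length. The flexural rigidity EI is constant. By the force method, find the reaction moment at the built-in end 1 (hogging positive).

Remove the prop at 2; the released (primary) structure is a cantilever built in at 1.
Free-end deflection of the primary structure under the applied loading (downward +):
  point load 46 at a = 2.19: Pa²(3L − a)/(6EI) = 724.7/EI
  clockwise couple 47 at a = 3.65: M₀a(2L − a)/(2EI) = 939.2/EI
  UDL 36.7: wL⁴/(8EI) = 13028/EI
  δ_0 = 14692/EI
Tip deflection under a unit load at 2: L³/(3EI) = 129.7/EI.
The prop prevents deflection at 2: R_2 = δ_0/δ_{22} = 14692/129.7 = 113.3 kN.
Moment equilibrium about 1: M_1 = Σ(load moments about 1) − R_2·L = 1126 − 113.3×7.3 = 298.5 kN·m.

M_1 = 298.5 kN·m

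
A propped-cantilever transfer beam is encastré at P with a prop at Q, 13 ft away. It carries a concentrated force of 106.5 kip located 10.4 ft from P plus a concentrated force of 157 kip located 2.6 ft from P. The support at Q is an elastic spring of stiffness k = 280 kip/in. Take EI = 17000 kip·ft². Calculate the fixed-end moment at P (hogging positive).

Choose R_Q as the redundant. The primary structure is the cantilever fixed at P.
Deflection at Q on the released cantilever, summing each load's contribution:
  point load 106.5 at a = 10.4: Pa²(3L − a)/(6EI) = 54907/EI
  point load 157 at a = 2.6: Pa²(3L − a)/(6EI) = 6439/EI
  δ_0 = 61346/EI
Tip deflection under a unit load at Q: L³/(3EI) = 732.3/EI.
With EI = 17000 kip·ft²: δ_0 = 3.6086 ft and δ_{QQ} = 0.043078 ft/kip.
Compatibility — the spring shortens by R_Q/k under the reaction it provides: δ_0 − R_Q·δ_{QQ} = R_Q/k. With 1/k = 1/(280×12) ft/kip = 0.000298 ft/kip, R_Q = δ_0 / (δ_{QQ} + 1/k) = 3.6086 / (0.043078 + 0.000298) = 83.19 kip.
Moment equilibrium about P: M_P = Σ(load moments about P) − R_Q·L = 1516 − 83.19×13 = 434.3 kip·ft.

M_P = 434.3 kip·ft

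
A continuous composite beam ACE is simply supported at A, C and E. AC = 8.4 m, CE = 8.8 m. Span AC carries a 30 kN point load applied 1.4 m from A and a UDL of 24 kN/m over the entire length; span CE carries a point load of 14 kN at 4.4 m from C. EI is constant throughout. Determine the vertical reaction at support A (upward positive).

Insert a hinge at C; M_C is the redundant, and each span becomes simply supported.
Discontinuity in slope at C on the released structure — sum the simple-span end rotations:
  span AC: point load 30 at a = 1.4: Pab(L + a)/(6LEI) = 57.17/EI
  span AC: UDL 24: wL³/(24EI) = 592.7/EI
  span CE: point load 14 at a = 4.4: Pab(L + b)/(6LEI) = 67.76/EI
  relative rotation θ_0 = (649.9 + 67.76)/EI = 717.6/EI
A unit hogging moment at C produces rotation L₁/(3EI) + L₂/(3EI) = 5.733/EI.
Compatibility: M_C·(L₁+L₂)/(3EI) = θ_0, giving M_C = 125.2 kN·m (hogging).
Span AC, ΣM about A with M_C applied at C: R_C^{AC}·8.4 = 888.7 + 125.2, so R_C^{AC} = 120.7 kN and R_A = 231.6 − 120.7 = 110.9 kN.

R_A = 110.9 kN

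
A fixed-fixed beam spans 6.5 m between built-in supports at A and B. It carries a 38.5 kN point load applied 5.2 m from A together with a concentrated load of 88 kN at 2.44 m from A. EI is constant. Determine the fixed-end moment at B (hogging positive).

Take the two fixed-end moments M_A, M_B as redundants; the released structure is the simple span AB.
On the primary (simply-supported) span, the end slopes from the loading are:
  at A: point load 38.5 at a = 5.2: Pab(L + b)/(6LEI) = 52.05/EI
  at B: point load 38.5 at a = 5.2: Pab(L + a)/(6LEI) = 78.08/EI
  at A: point load 88 at a = 2.44: Pab(L + b)/(6LEI) = 236/EI
  at B: point load 88 at a = 2.44: Pab(L + a)/(6LEI) = 199.8/EI
  θ_A0 = 288.1/EI,  θ_B0 = 277.9/EI
Flexibility coefficients: a unit moment at one end gives L/(3EI) there and L/(6EI) at the far end, so f₁₁ = f₂₂ = 2.167/EI and f₁₂ = f₂₁ = 1.083/EI.
Compatibility — zero rotation at each built-in end:
  2.167 M_A + 1.083 M_B = 288.1
  1.083 M_A + 2.167 M_B = 277.9
Solving the pair gives M_A = 91.78 kN·m and M_B = 82.38 kN·m (hogging).

M_B = 82.38 kN·m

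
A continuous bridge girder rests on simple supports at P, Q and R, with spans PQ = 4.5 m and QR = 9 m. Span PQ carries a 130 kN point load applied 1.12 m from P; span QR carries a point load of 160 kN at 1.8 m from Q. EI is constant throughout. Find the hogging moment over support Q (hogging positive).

Take M_Q as the redundant. Released structure: two simple spans PQ and QR with a hinge at Q.
End slopes at the hinge Q, treating each span as simply supported:
  span PQ: point load 130 at a = 1.12: Pab(L + a)/(6LEI) = 102.4/EI
  span QR: point load 160 at a = 1.8: Pab(L + b)/(6LEI) = 622.1/EI
  relative rotation θ_0 = (102.4 + 622.1)/EI = 724.5/EI
A unit hogging moment at Q produces rotation L₁/(3EI) + L₂/(3EI) = 4.5/EI.
Compatibility: M_Q·(L₁+L₂)/(3EI) = θ_0, giving M_Q = 161 kN·m (hogging).

M_Q = 161 kN·m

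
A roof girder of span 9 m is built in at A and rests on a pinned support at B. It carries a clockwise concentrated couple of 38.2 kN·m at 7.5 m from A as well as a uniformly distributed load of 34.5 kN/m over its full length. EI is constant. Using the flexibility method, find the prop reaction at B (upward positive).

R_B = 122.6 kN

Remove the prop at B; the released (primary) structure is a cantilever built in at A.
Deflection at B on the released cantilever, summing each load's contribution:
  clockwise couple 38.2 at a = 7.5: M₀a(2L − a)/(2EI) = 1504/EI
  UDL 34.5: wL⁴/(8EI) = 28294/EI
  δ_0 = 29798/EI
Tip deflection under a unit load at B: L³/(3EI) = 243/EI.
The prop prevents deflection at B: R_B = δ_0/δ_{BB} = 29798/243 = 122.6 kN.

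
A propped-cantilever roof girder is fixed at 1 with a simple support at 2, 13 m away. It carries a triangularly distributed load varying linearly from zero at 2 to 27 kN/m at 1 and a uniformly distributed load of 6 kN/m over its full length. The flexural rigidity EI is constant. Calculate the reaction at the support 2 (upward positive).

Choose R_2 as the redundant. The primary structure is the cantilever fixed at 1.
Free-end deflection of the primary structure under the applied loading (downward +):
  triangular load, peak 27 at the fixed end: w₀L⁴/(30EI) = 25705/EI
  UDL 6: wL⁴/(8EI) = 21421/EI
  δ_0 = 47126/EI
Flexibility coefficient — unit upward force at 2: δ_{22} = L³/(3EI) = 732.3/EI.
Compatibility at 2: δ_0 − R_2·δ_{22} = 0, so R_2 = 47126/732.3 = 64.35 kN.

R_2 = 64.35 kN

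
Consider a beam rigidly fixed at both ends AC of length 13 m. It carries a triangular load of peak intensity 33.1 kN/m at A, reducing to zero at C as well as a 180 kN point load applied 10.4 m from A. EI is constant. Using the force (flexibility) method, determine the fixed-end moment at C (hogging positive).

Take the two fixed-end moments M_A, M_C as redundants; the released structure is the simple span AC.
End rotations of the released simple span under the applied load (×1/EI):
  at A: triangular load, peak 33.1: w₀L³/(45EI) = 1616/EI
  at C: triangular load, peak 33.1: 7w₀L³/(360EI) = 1414/EI
  at A: point load 180 at a = 10.4: Pab(L + b)/(6LEI) = 973.4/EI
  at C: point load 180 at a = 10.4: Pab(L + a)/(6LEI) = 1460/EI
  θ_A0 = 2589/EI,  θ_C0 = 2874/EI
Flexibility coefficients: a unit moment at one end gives L/(3EI) there and L/(6EI) at the far end, so f₁₁ = f₂₂ = 4.333/EI and f₁₂ = f₂₁ = 2.167/EI.
Compatibility — zero rotation at each built-in end:
  4.333 M_A + 2.167 M_C = 2589
  2.167 M_A + 4.333 M_C = 2874
Solving the pair gives M_A = 354.6 kN·m and M_C = 486 kN·m (hogging).

M_C = 486 kN·m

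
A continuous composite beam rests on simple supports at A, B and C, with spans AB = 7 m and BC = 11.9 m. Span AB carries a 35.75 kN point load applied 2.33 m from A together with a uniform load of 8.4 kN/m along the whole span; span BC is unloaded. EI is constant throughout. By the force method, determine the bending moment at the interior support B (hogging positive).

M_B = 32.77 kN·m

Release continuity at B by inserting a hinge; the redundant is the internal moment M_B. The primary structure is two simply-supported spans AB and BC.
Discontinuity in slope at B on the released structure — sum the simple-span end rotations:
  span AB: point load 35.75 at a = 2.33: Pab(L + a)/(6LEI) = 86.41/EI
  span AB: UDL 8.4: wL³/(24EI) = 120/EI
  relative rotation θ_0 = (206.5 + 0)/EI = 206.5/EI
A unit hogging moment at B produces rotation L₁/(3EI) + L₂/(3EI) = 6.3/EI.
Compatibility: M_B·(L₁+L₂)/(3EI) = θ_0, giving M_B = 32.77 kN·m (hogging).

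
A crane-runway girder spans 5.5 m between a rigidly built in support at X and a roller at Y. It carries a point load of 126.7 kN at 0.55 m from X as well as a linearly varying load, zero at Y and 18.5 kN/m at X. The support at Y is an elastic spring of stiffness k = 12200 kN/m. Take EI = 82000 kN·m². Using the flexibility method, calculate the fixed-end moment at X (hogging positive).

M_X = 104 kN·m

Remove the prop at Y; the released (primary) structure is a cantilever built in at X.
Free-end deflection of the primary structure under the applied loading (downward +):
  point load 126.7 at a = 0.55: Pa²(3L − a)/(6EI) = 101.9/EI
  triangular load, peak 18.5 at the fixed end: w₀L⁴/(30EI) = 564.3/EI
  δ_0 = 666.2/EI
Flexibility coefficient — unit upward force at Y: δ_{YY} = L³/(3EI) = 55.46/EI.
With EI = 82000 kN·m²: δ_0 = 0.008124 m and δ_{YY} = 0.000676 m/kN.
Compatibility — the spring shortens by R_Y/k under the reaction it provides: δ_0 − R_Y·δ_{YY} = R_Y/k. With 1/k = 0.000082 m/kN, R_Y = δ_0 / (δ_{YY} + 1/k) = 0.008124 / (0.000676 + 0.000082) = 10.71 kN.
Moment equilibrium about X: M_X = Σ(load moments about X) − R_Y·L = 163 − 10.71×5.5 = 104 kN·m.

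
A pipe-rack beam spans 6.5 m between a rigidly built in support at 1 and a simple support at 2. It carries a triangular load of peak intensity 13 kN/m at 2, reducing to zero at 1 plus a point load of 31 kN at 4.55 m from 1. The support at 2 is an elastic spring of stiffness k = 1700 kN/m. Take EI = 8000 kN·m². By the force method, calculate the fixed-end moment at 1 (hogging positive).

Choose R_2 as the redundant. The primary structure is the cantilever fixed at 1.
Deflection at 2 on the released cantilever, summing each load's contribution:
  triangular load, peak 13 at the free end: 11w₀L⁴/(120EI) = 2127/EI
  point load 31 at a = 4.55: Pa²(3L − a)/(6EI) = 1599/EI
  δ_0 = 3726/EI
Tip deflection under a unit load at 2: L³/(3EI) = 91.54/EI.
With EI = 8000 kN·m²: δ_0 = 0.46579 m and δ_{22} = 0.011443 m/kN.
Compatibility — the spring shortens by R_2/k under the reaction it provides: δ_0 − R_2·δ_{22} = R_2/k. With 1/k = 0.000588 m/kN, R_2 = δ_0 / (δ_{22} + 1/k) = 0.46579 / (0.011443 + 0.000588) = 38.72 kN.
Moment equilibrium about 1: M_1 = Σ(load moments about 1) − R_2·L = 324.1 − 38.72×6.5 = 72.48 kN·m.

M_1 = 72.48 kN·m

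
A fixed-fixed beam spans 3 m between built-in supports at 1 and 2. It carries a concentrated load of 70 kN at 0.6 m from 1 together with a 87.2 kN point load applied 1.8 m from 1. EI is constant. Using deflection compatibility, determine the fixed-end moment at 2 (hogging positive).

Release both end moments; the primary structure is a simply-supported span 12 with redundants M_1 and M_2.
End rotations of the released simple span under the applied load (×1/EI):
  at 1: point load 70 at a = 0.6: Pab(L + b)/(6LEI) = 30.24/EI
  at 2: point load 70 at a = 0.6: Pab(L + a)/(6LEI) = 20.16/EI
  at 1: point load 87.2 at a = 1.8: Pab(L + b)/(6LEI) = 43.95/EI
  at 2: point load 87.2 at a = 1.8: Pab(L + a)/(6LEI) = 50.23/EI
  θ_10 = 74.19/EI,  θ_20 = 70.39/EI
Flexibility coefficients: a unit moment at one end gives L/(3EI) there and L/(6EI) at the far end, so f₁₁ = f₂₂ = 1/EI and f₁₂ = f₂₁ = 0.5/EI.
Compatibility — zero rotation at each built-in end:
  1 M_1 + 0.5 M_2 = 74.19
  0.5 M_1 + 1 M_2 = 70.39
Solving the pair gives M_1 = 51.99 kN·m and M_2 = 44.39 kN·m (hogging).

M_2 = 44.39 kN·m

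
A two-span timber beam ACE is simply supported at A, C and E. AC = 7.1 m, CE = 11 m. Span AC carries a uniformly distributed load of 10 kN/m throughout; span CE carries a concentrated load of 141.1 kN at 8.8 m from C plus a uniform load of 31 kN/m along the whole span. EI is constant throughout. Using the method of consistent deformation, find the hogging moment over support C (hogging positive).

M_C = 400.2 kN·m

Release continuity at C by inserting a hinge; the redundant is the internal moment M_C. The primary structure is two simply-supported spans AC and CE.
Rotations at C on the released spans (each span's end-slope, ×1/EI):
  span AC: UDL 10: wL³/(24EI) = 149.1/EI
  span CE: point load 141.1 at a = 8.8: Pab(L + b)/(6LEI) = 546.3/EI
  span CE: UDL 31: wL³/(24EI) = 1719/EI
  relative rotation θ_0 = (149.1 + 2266)/EI = 2415/EI
A unit hogging moment at C produces rotation L₁/(3EI) + L₂/(3EI) = 6.033/EI.
Compatibility: M_C·(L₁+L₂)/(3EI) = θ_0, giving M_C = 400.2 kN·m (hogging).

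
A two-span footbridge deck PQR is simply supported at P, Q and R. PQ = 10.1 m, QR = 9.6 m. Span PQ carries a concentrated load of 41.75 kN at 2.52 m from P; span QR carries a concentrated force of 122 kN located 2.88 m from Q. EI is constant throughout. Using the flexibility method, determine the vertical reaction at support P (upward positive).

Insert a hinge at Q; M_Q is the redundant, and each span becomes simply supported.
Rotations at Q on the released spans (each span's end-slope, ×1/EI):
  span PQ: point load 41.75 at a = 2.52: Pab(L + a)/(6LEI) = 166.1/EI
  span QR: point load 122 at a = 2.88: Pab(L + b)/(6LEI) = 669/EI
  relative rotation θ_0 = (166.1 + 669)/EI = 835.1/EI
A unit hogging moment at Q produces rotation L₁/(3EI) + L₂/(3EI) = 6.567/EI.
Compatibility: M_Q·(L₁+L₂)/(3EI) = θ_0, giving M_Q = 127.2 kN·m (hogging).
Span PQ, ΣM about P with M_Q applied at Q: R_Q^{PQ}·10.1 = 105.2 + 127.2, so R_Q^{PQ} = 23.01 kN and R_P = 41.75 − 23.01 = 18.74 kN.

R_P = 18.74 kN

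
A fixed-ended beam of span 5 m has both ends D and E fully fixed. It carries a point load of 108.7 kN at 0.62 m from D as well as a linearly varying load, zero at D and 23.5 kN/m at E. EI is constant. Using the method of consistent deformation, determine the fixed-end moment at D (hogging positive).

M_D = 71.3 kN·m

Release both end moments; the primary structure is a simply-supported span DE with redundants M_D and M_E.
On the primary (simply-supported) span, the end slopes from the loading are:
  at D: point load 108.7 at a = 0.62: Pab(L + b)/(6LEI) = 92.29/EI
  at E: point load 108.7 at a = 0.62: Pab(L + a)/(6LEI) = 55.3/EI
  at D: triangular load, peak 23.5: 7w₀L³/(360EI) = 57.12/EI
  at E: triangular load, peak 23.5: w₀L³/(45EI) = 65.28/EI
  θ_D0 = 149.4/EI,  θ_E0 = 120.6/EI
Flexibility coefficients: a unit moment at one end gives L/(3EI) there and L/(6EI) at the far end, so f₁₁ = f₂₂ = 1.667/EI and f₁₂ = f₂₁ = 0.8333/EI.
Compatibility — zero rotation at each built-in end:
  1.667 M_D + 0.8333 M_E = 149.4
  0.8333 M_D + 1.667 M_E = 120.6
Solving the pair gives M_D = 71.3 kN·m and M_E = 36.7 kN·m (hogging).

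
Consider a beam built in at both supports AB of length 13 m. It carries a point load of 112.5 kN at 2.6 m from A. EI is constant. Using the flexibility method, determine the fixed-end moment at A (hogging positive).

Release both end moments; the primary structure is a simply-supported span AB with redundants M_A and M_B.
Simple-span end rotations at A and B under the given loads:
  at A: point load 112.5 at a = 2.6: Pab(L + b)/(6LEI) = 912.6/EI
  at B: point load 112.5 at a = 2.6: Pab(L + a)/(6LEI) = 608.4/EI
  θ_A0 = 912.6/EI,  θ_B0 = 608.4/EI
Flexibility coefficients: a unit moment at one end gives L/(3EI) there and L/(6EI) at the far end, so f₁₁ = f₂₂ = 4.333/EI and f₁₂ = f₂₁ = 2.167/EI.
Compatibility — zero rotation at each built-in end:
  4.333 M_A + 2.167 M_B = 912.6
  2.167 M_A + 4.333 M_B = 608.4
Solving the pair gives M_A = 187.2 kN·m and M_B = 46.8 kN·m (hogging).

M_A = 187.2 kN·m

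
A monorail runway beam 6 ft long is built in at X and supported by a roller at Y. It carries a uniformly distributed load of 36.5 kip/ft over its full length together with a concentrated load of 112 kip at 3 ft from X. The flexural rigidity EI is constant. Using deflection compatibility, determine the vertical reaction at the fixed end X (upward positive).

R_X = 213.9 kip

Choose R_Y as the redundant. The primary structure is the cantilever fixed at X.
Primary-structure tip deflection at Y by superposition:
  UDL 36.5: wL⁴/(8EI) = 5913/EI
  point load 112 at a = 3: Pa²(3L − a)/(6EI) = 2520/EI
  δ_0 = 8433/EI
Tip deflection under a unit load at Y: L³/(3EI) = 72/EI.
Compatibility at Y: δ_0 − R_Y·δ_{YY} = 0, so R_Y = 8433/72 = 117.1 kip.
Vertical equilibrium: R_X = ΣP − R_Y = 331 − 117.1 = 213.9 kip.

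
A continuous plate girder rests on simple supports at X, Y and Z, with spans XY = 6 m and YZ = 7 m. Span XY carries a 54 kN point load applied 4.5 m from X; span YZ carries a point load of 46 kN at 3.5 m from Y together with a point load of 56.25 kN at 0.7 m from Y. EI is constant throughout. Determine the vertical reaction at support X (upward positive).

Insert a hinge at Y; M_Y is the redundant, and each span becomes simply supported.
Rotations at Y on the released spans (each span's end-slope, ×1/EI):
  span XY: point load 54 at a = 4.5: Pab(L + a)/(6LEI) = 106.3/EI
  span YZ: point load 46 at a = 3.5: Pab(L + b)/(6LEI) = 140.9/EI
  span YZ: point load 56.25 at a = 0.7: Pab(L + b)/(6LEI) = 78.55/EI
  relative rotation θ_0 = (106.3 + 219.4)/EI = 325.7/EI
A unit hogging moment at Y produces rotation L₁/(3EI) + L₂/(3EI) = 4.333/EI.
Compatibility: M_Y·(L₁+L₂)/(3EI) = θ_0, giving M_Y = 75.17 kN·m (hogging).
Span XY, ΣM about X with M_Y applied at Y: R_Y^{XY}·6 = 243 + 75.17, so R_Y^{XY} = 53.03 kN and R_X = 54 − 53.03 = 0.9715 kN.

R_X = 0.9715 kN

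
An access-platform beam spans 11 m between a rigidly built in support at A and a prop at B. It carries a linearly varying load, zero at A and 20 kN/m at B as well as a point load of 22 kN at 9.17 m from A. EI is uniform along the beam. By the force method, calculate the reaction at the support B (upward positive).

Take the reaction at B as the redundant and release it; the primary structure is a cantilever fixed at A.
Primary-structure tip deflection at B by superposition:
  triangular load, peak 20 at the free end: 11w₀L⁴/(120EI) = 26842/EI
  point load 22 at a = 9.17: Pa²(3L − a)/(6EI) = 7347/EI
  δ_0 = 34189/EI
Flexibility coefficient — unit upward force at B: δ_{BB} = L³/(3EI) = 443.7/EI.
The prop prevents deflection at B: R_B = δ_0/δ_{BB} = 34189/443.7 = 77.06 kN.

R_B = 77.06 kN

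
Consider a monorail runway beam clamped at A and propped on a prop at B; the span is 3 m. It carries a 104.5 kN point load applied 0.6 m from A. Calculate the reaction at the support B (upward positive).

R_B = 5.852 kN

Take the reaction at B as the redundant and release it; the primary structure is a cantilever fixed at A.
Deflection at B on the released cantilever, summing each load's contribution:
  point load 104.5 at a = 0.6: Pa²(3L − a)/(6EI) = 52.67/EI
Tip deflection under a unit load at B: L³/(3EI) = 9/EI.
Compatibility at B: δ_0 − R_B·δ_{BB} = 0, so R_B = 52.67/9 = 5.852 kN.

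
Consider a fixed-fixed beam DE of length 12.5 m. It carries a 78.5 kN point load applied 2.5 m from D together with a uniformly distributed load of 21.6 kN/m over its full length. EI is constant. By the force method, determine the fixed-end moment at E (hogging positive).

Take the two fixed-end moments M_D, M_E as redundants; the released structure is the simple span DE.
End rotations of the released simple span under the applied load (×1/EI):
  at D: point load 78.5 at a = 2.5: Pab(L + b)/(6LEI) = 588.8/EI
  at E: point load 78.5 at a = 2.5: Pab(L + a)/(6LEI) = 392.5/EI
  at D: UDL 21.6: wL³/(24EI) = 1758/EI
  at E: UDL 21.6: wL³/(24EI) = 1758/EI
  θ_D0 = 2347/EI,  θ_E0 = 2150/EI
Flexibility coefficients: a unit moment at one end gives L/(3EI) there and L/(6EI) at the far end, so f₁₁ = f₂₂ = 4.167/EI and f₁₂ = f₂₁ = 2.083/EI.
Compatibility — zero rotation at each built-in end:
  4.167 M_D + 2.083 M_E = 2347
  2.083 M_D + 4.167 M_E = 2150
Solving the pair gives M_D = 406.9 kN·m and M_E = 312.6 kN·m (hogging).

M_E = 312.6 kN·m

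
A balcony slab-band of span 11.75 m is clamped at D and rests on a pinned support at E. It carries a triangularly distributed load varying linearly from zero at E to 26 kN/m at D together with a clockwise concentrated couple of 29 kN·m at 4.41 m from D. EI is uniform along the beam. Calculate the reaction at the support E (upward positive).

R_E = 32.81 kN

Remove the prop at E; the released (primary) structure is a cantilever built in at D.
Free-end deflection of the primary structure under the applied loading (downward +):
  triangular load, peak 26 at the fixed end: w₀L⁴/(30EI) = 16520/EI
  clockwise couple 29 at a = 4.41: M₀a(2L − a)/(2EI) = 1221/EI
  δ_0 = 17740/EI
Flexibility coefficient — unit upward force at E: δ_{EE} = L³/(3EI) = 540.7/EI.
Compatibility at E: δ_0 − R_E·δ_{EE} = 0, so R_E = 17740/540.7 = 32.81 kN.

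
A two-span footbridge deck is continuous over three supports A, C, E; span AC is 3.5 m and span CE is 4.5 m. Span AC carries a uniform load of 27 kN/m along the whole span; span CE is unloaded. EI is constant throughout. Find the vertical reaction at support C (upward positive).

Insert a hinge at C; M_C is the redundant, and each span becomes simply supported.
Discontinuity in slope at C on the released structure — sum the simple-span end rotations:
  span AC: UDL 27: wL³/(24EI) = 48.23/EI
  relative rotation θ_0 = (48.23 + 0)/EI = 48.23/EI
A unit hogging moment at C produces rotation L₁/(3EI) + L₂/(3EI) = 2.667/EI.
Compatibility: M_C·(L₁+L₂)/(3EI) = θ_0, giving M_C = 18.09 kN·m (hogging).
Span AC, ΣM about A with M_C applied at C: R_C^{AC}·3.5 = 165.4 + 18.09, so R_C^{AC} = 52.42 kN and R_A = 94.5 − 52.42 = 42.08 kN.
Span CE, ΣM about E: R_C^{CE}·4.5 = 0 + 18.09, so R_C^{CE} = 4.02 kN and R_E = 0 − 4.02 = -4.02 kN.
R_C = 52.42 + 4.02 = 56.44 kN.

R_C = 56.44 kN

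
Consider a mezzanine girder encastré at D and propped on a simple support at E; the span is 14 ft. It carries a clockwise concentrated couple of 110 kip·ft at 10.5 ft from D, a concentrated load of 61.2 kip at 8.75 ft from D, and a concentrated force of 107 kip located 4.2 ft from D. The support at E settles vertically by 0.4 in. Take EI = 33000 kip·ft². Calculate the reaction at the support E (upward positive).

Remove the prop at E; the released (primary) structure is a cantilever built in at D.
Free-end deflection of the primary structure under the applied loading (downward +):
  clockwise couple 110 at a = 10.5: M₀a(2L − a)/(2EI) = 10106/EI
  point load 61.2 at a = 8.75: Pa²(3L − a)/(6EI) = 25966/EI
  point load 107 at a = 4.2: Pa²(3L − a)/(6EI) = 11891/EI
  δ_0 = 47964/EI
Flexibility coefficient — unit upward force at E: δ_{EE} = L³/(3EI) = 914.7/EI.
With EI = 33000 kip·ft²: δ_0 = 1.4534 ft and δ_{EE} = 0.027717 ft/kip.
Compatibility — the beam at E must follow the support down by 0.03333 ft: δ_0 − R_E·δ_{EE} = 0.03333, so R_E = (1.4534 − 0.03333)/0.027717 = 51.24 kip.

R_E = 51.24 kip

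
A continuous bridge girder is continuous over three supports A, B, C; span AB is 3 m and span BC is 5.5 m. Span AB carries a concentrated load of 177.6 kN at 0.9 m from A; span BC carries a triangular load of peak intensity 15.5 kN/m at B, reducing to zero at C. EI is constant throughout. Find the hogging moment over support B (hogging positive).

Insert a hinge at B; M_B is the redundant, and each span becomes simply supported.
Discontinuity in slope at B on the released structure — sum the simple-span end rotations:
  span AB: point load 177.6 at a = 0.9: Pab(L + a)/(6LEI) = 72.73/EI
  span BC: triangular load, peak 15.5: w₀L³/(45EI) = 57.31/EI
  relative rotation θ_0 = (72.73 + 57.31)/EI = 130/EI
A unit hogging moment at B produces rotation L₁/(3EI) + L₂/(3EI) = 2.833/EI.
Slope continuity at B: θ_0 = M_B·2.833/EI, so M_B = 130/2.833 = 45.89 kN·m (hogging).

M_B = 45.89 kN·m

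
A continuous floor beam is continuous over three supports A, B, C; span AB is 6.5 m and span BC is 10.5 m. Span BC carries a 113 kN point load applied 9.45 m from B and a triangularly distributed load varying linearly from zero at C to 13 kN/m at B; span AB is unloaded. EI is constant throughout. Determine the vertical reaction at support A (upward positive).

Release continuity at B by inserting a hinge; the redundant is the internal moment M_B. The primary structure is two simply-supported spans AB and BC.
Discontinuity in slope at B on the released structure — sum the simple-span end rotations:
  span BC: point load 113 at a = 9.45: Pab(L + b)/(6LEI) = 205.6/EI
  span BC: triangular load, peak 13: w₀L³/(45EI) = 334.4/EI
  relative rotation θ_0 = (0 + 540)/EI = 540/EI
A unit hogging moment at B produces rotation L₁/(3EI) + L₂/(3EI) = 5.667/EI.
Slope continuity at B: θ_0 = M_B·5.667/EI, so M_B = 540/5.667 = 95.29 kN·m (hogging).
Span AB, ΣM about A with M_B applied at B: R_B^{AB}·6.5 = 0 + 95.29, so R_B^{AB} = 14.66 kN and R_A = 0 − 14.66 = -14.66 kN.

R_A = -14.66 kN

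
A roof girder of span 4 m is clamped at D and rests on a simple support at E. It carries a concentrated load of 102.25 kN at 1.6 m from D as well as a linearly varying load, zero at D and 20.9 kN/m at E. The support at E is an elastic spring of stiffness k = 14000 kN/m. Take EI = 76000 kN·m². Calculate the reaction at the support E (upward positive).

Release the roller at E. Primary structure: cantilever fixed at D.
Free-end deflection of the primary structure under the applied loading (downward +):
  point load 102.25 at a = 1.6: Pa²(3L − a)/(6EI) = 453.7/EI
  triangular load, peak 20.9 at the free end: 11w₀L⁴/(120EI) = 490.5/EI
  δ_0 = 944.2/EI
Flexibility coefficient — unit upward force at E: δ_{EE} = L³/(3EI) = 21.33/EI.
With EI = 76000 kN·m²: δ_0 = 0.012423 m and δ_{EE} = 0.000281 m/kN.
Compatibility — the spring shortens by R_E/k under the reaction it provides: δ_0 − R_E·δ_{EE} = R_E/k. With 1/k = 0.000071 m/kN, R_E = δ_0 / (δ_{EE} + 1/k) = 0.012423 / (0.000281 + 0.000071) = 35.28 kN.

R_E = 35.28 kN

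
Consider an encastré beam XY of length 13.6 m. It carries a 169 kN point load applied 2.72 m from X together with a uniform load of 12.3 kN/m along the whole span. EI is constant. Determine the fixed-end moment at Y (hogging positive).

Take the two fixed-end moments M_X, M_Y as redundants; the released structure is the simple span XY.
On the primary (simply-supported) span, the end slopes from the loading are:
  at X: point load 169 at a = 2.72: Pab(L + b)/(6LEI) = 1500/EI
  at Y: point load 169 at a = 2.72: Pab(L + a)/(6LEI) = 1000/EI
  at X: UDL 12.3: wL³/(24EI) = 1289/EI
  at Y: UDL 12.3: wL³/(24EI) = 1289/EI
  θ_X0 = 2790/EI,  θ_Y0 = 2289/EI
Flexibility coefficients: a unit moment at one end gives L/(3EI) there and L/(6EI) at the far end, so f₁₁ = f₂₂ = 4.533/EI and f₁₂ = f₂₁ = 2.267/EI.
Compatibility — zero rotation at each built-in end:
  4.533 M_X + 2.267 M_Y = 2790
  2.267 M_X + 4.533 M_Y = 2289
Solving the pair gives M_X = 483.8 kN·m and M_Y = 263.1 kN·m (hogging).

M_Y = 263.1 kN·m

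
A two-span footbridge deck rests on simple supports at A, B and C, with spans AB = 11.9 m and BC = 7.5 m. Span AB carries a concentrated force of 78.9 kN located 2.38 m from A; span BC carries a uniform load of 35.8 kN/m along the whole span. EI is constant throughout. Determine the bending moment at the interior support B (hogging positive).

Take M_B as the redundant. Released structure: two simple spans AB and BC with a hinge at B.
End slopes at the hinge B, treating each span as simply supported:
  span AB: point load 78.9 at a = 2.38: Pab(L + a)/(6LEI) = 357.5/EI
  span BC: UDL 35.8: wL³/(24EI) = 629.3/EI
  relative rotation θ_0 = (357.5 + 629.3)/EI = 986.8/EI
A unit hogging moment at B produces rotation L₁/(3EI) + L₂/(3EI) = 6.467/EI.
Slope continuity at B: θ_0 = M_B·6.467/EI, so M_B = 986.8/6.467 = 152.6 kN·m (hogging).

M_B = 152.6 kN·m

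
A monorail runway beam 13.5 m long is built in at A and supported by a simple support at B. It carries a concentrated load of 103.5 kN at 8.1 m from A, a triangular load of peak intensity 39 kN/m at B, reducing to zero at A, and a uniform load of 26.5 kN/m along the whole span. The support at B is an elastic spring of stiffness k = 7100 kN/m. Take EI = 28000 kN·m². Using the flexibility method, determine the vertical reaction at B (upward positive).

Choose R_B as the redundant. The primary structure is the cantilever fixed at A.
Deflection at B on the released cantilever, summing each load's contribution:
  point load 103.5 at a = 8.1: Pa²(3L − a)/(6EI) = 36669/EI
  triangular load, peak 39 at the free end: 11w₀L⁴/(120EI) = 118744/EI
  UDL 26.5: wL⁴/(8EI) = 110025/EI
  δ_0 = 265438/EI
Flexibility coefficient — unit upward force at B: δ_{BB} = L³/(3EI) = 820.1/EI.
With EI = 28000 kN·m²: δ_0 = 9.4799 m and δ_{BB} = 0.02929 m/kN.
Compatibility — the spring shortens by R_B/k under the reaction it provides: δ_0 − R_B·δ_{BB} = R_B/k. With 1/k = 0.000141 m/kN, R_B = δ_0 / (δ_{BB} + 1/k) = 9.4799 / (0.02929 + 0.000141) = 322.1 kN.

R_B = 322.1 kN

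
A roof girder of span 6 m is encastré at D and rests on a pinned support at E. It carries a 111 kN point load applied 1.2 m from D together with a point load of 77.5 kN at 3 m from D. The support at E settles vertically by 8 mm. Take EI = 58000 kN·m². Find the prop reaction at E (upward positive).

R_E = 23.99 kN

Release the roller at E. Primary structure: cantilever fixed at D.
Primary-structure tip deflection at E by superposition:
  point load 111 at a = 1.2: Pa²(3L − a)/(6EI) = 447.6/EI
  point load 77.5 at a = 3: Pa²(3L − a)/(6EI) = 1744/EI
  δ_0 = 2191/EI
Tip deflection under a unit load at E: L³/(3EI) = 72/EI.
With EI = 58000 kN·m²: δ_0 = 0.037781 m and δ_{EE} = 0.001241 m/kN.
Compatibility — the beam at E must follow the support down by 0.008 m: δ_0 − R_E·δ_{EE} = 0.008, so R_E = (0.037781 − 0.008)/0.001241 = 23.99 kN.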